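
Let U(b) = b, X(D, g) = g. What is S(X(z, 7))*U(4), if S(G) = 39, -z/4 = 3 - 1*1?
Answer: 156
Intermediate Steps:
z = -8 (z = -4*(3 - 1*1) = -4*(3 - 1) = -4*2 = -8)
S(X(z, 7))*U(4) = 39*4 = 156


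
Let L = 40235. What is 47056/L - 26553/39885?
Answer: 53897907/106984865 ≈ 0.50379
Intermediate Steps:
47056/L - 26553/39885 = 47056/40235 - 26553/39885 = 47056*(1/40235) - 26553*1/39885 = 47056/40235 - 8851/13295 = 53897907/106984865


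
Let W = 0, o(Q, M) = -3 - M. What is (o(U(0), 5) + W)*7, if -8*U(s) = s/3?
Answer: -56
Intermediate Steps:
U(s) = -s/24 (U(s) = -s/(8*3) = -s/24)
(o(U(0), 5) + W)*7 = ((-3 - 1*5) + 0)*7 = ((-3 - 5) + 0)*7 = (-8 + 0)*7 = -8*7 = -56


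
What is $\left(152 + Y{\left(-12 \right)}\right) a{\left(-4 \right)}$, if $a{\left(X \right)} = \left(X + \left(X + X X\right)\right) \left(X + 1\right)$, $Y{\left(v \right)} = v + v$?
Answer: $-3072$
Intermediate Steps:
$Y{\left(v \right)} = 2 v$
$a{\left(X \right)} = \left(1 + X\right) \left(X^{2} + 2 X\right)$ ($a{\left(X \right)} = \left(X + \left(X + X^{2}\right)\right) \left(1 + X\right) = \left(X^{2} + 2 X\right) \left(1 + X\right) = \left(1 + X\right) \left(X^{2} + 2 X\right)$)
$\left(152 + Y{\left(-12 \right)}\right) a{\left(-4 \right)} = \left(152 + 2 \left(-12\right)\right) \left(- 4 \left(2 + \left(-4\right)^{2} + 3 \left(-4\right)\right)\right) = \left(152 - 24\right) \left(- 4 \left(2 + 16 - 12\right)\right) = 128 \left(\left(-4\right) 6\right) = 128 \left(-24\right) = -3072$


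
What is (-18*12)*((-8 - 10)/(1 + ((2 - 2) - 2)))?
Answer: -3888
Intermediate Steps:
(-18*12)*((-8 - 10)/(1 + ((2 - 2) - 2))) = -(-3888)/(1 + (0 - 2)) = -(-3888)/(1 - 2) = -(-3888)/(-1) = -(-3888)*(-1) = -216*18 = -3888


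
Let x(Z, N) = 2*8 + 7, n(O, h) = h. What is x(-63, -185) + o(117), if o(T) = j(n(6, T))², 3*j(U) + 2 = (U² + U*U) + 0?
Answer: 749445583/9 ≈ 8.3272e+7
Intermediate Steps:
x(Z, N) = 23 (x(Z, N) = 16 + 7 = 23)
j(U) = -⅔ + 2*U²/3 (j(U) = -⅔ + ((U² + U*U) + 0)/3 = -⅔ + ((U² + U²) + 0)/3 = -⅔ + (2*U² + 0)/3 = -⅔ + (2*U²)/3 = -⅔ + 2*U²/3)
o(T) = (-⅔ + 2*T²/3)²
x(-63, -185) + o(117) = 23 + 4*(-1 + 117²)²/9 = 23 + 4*(-1 + 13689)²/9 = 23 + (4/9)*13688² = 23 + (4/9)*187361344 = 23 + 749445376/9 = 749445583/9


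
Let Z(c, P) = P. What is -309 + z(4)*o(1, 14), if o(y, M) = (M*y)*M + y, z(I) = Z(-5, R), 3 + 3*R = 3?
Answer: -309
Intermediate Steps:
R = 0 (R = -1 + (1/3)*3 = -1 + 1 = 0)
z(I) = 0
o(y, M) = y + y*M**2 (o(y, M) = y*M**2 + y = y + y*M**2)
-309 + z(4)*o(1, 14) = -309 + 0*(1*(1 + 14**2)) = -309 + 0*(1*(1 + 196)) = -309 + 0*(1*197) = -309 + 0*197 = -309 + 0 = -309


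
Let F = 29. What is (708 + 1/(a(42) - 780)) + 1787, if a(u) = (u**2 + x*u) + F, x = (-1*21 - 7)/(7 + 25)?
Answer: 9742979/3905 ≈ 2495.0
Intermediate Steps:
x = -7/8 (x = (-21 - 7)/32 = -28*1/32 = -7/8 ≈ -0.87500)
a(u) = 29 + u**2 - 7*u/8 (a(u) = (u**2 - 7*u/8) + 29 = 29 + u**2 - 7*u/8)
(708 + 1/(a(42) - 780)) + 1787 = (708 + 1/((29 + 42**2 - 7/8*42) - 780)) + 1787 = (708 + 1/((29 + 1764 - 147/4) - 780)) + 1787 = (708 + 1/(7025/4 - 780)) + 1787 = (708 + 1/(3905/4)) + 1787 = (708 + 4/3905) + 1787 = 2764744/3905 + 1787 = 9742979/3905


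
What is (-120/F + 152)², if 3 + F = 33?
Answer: 21904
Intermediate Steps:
F = 30 (F = -3 + 33 = 30)
(-120/F + 152)² = (-120/30 + 152)² = (-120*1/30 + 152)² = (-4 + 152)² = 148² = 21904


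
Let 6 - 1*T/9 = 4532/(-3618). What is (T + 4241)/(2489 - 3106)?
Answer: -865561/124017 ≈ -6.9794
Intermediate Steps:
T = 13120/201 (T = 54 - 40788/(-3618) = 54 - 40788*(-1)/3618 = 54 - 9*(-2266/1809) = 54 + 2266/201 = 13120/201 ≈ 65.274)
(T + 4241)/(2489 - 3106) = (13120/201 + 4241)/(2489 - 3106) = (865561/201)/(-617) = (865561/201)*(-1/617) = -865561/124017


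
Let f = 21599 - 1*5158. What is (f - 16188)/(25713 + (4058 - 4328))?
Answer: 23/2313 ≈ 0.0099438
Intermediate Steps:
f = 16441 (f = 21599 - 5158 = 16441)
(f - 16188)/(25713 + (4058 - 4328)) = (16441 - 16188)/(25713 + (4058 - 4328)) = 253/(25713 - 270) = 253/25443 = 253*(1/25443) = 23/2313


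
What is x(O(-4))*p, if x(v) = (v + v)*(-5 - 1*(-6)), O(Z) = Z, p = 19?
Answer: -152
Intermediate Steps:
x(v) = 2*v (x(v) = (2*v)*(-5 + 6) = (2*v)*1 = 2*v)
x(O(-4))*p = (2*(-4))*19 = -8*19 = -152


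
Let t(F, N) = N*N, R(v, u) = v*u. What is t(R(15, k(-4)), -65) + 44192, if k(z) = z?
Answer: 48417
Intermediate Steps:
R(v, u) = u*v
t(F, N) = N²
t(R(15, k(-4)), -65) + 44192 = (-65)² + 44192 = 4225 + 44192 = 48417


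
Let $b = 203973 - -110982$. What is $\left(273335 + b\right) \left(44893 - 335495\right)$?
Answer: $-170958250580$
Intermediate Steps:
$b = 314955$ ($b = 203973 + 110982 = 314955$)
$\left(273335 + b\right) \left(44893 - 335495\right) = \left(273335 + 314955\right) \left(44893 - 335495\right) = 588290 \left(-290602\right) = -170958250580$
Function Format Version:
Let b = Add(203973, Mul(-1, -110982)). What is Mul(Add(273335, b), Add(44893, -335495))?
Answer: -170958250580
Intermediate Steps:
b = 314955 (b = Add(203973, 110982) = 314955)
Mul(Add(273335, b), Add(44893, -335495)) = Mul(Add(273335, 314955), Add(44893, -335495)) = Mul(588290, -290602) = -170958250580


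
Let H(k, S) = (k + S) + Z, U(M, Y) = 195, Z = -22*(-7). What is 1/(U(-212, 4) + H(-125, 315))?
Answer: 1/539 ≈ 0.0018553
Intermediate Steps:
Z = 154
H(k, S) = 154 + S + k (H(k, S) = (k + S) + 154 = (S + k) + 154 = 154 + S + k)
1/(U(-212, 4) + H(-125, 315)) = 1/(195 + (154 + 315 - 125)) = 1/(195 + 344) = 1/539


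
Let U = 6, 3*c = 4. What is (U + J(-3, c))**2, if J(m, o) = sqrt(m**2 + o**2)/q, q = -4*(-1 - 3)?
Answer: (288 + sqrt(97))**2/2304 ≈ 38.504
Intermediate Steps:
c = 4/3 (c = (1/3)*4 = 4/3 ≈ 1.3333)
q = 16 (q = -4*(-4) = 16)
J(m, o) = sqrt(m**2 + o**2)/16
(U + J(-3, c))**2 = (6 + sqrt((-3)**2 + (4/3)**2)/16)**2 = (6 + sqrt(9 + 16/9)/16)**2 = (6 + sqrt(97/9)/16)**2 = (6 + (sqrt(97)/3)/16)**2 = (6 + sqrt(97)/48)**2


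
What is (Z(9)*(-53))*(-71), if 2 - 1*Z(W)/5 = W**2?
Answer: -1486385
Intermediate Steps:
Z(W) = 10 - 5*W**2
(Z(9)*(-53))*(-71) = ((10 - 5*9**2)*(-53))*(-71) = ((10 - 5*81)*(-53))*(-71) = ((10 - 405)*(-53))*(-71) = -395*(-53)*(-71) = 20935*(-71) = -1486385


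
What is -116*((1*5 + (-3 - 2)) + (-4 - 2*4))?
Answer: 1392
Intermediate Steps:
-116*((1*5 + (-3 - 2)) + (-4 - 2*4)) = -116*((5 - 5) + (-4 - 8)) = -116*(0 - 12) = -116*(-12) = 1392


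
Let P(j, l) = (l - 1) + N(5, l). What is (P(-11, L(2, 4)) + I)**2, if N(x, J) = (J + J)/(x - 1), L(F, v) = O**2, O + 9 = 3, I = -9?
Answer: 1936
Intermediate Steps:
O = -6 (O = -9 + 3 = -6)
L(F, v) = 36 (L(F, v) = (-6)**2 = 36)
N(x, J) = 2*J/(-1 + x) (N(x, J) = (2*J)/(-1 + x) = 2*J/(-1 + x))
P(j, l) = -1 + 3*l/2 (P(j, l) = (l - 1) + 2*l/(-1 + 5) = (-1 + l) + 2*l/4 = (-1 + l) + 2*l*(1/4) = (-1 + l) + l/2 = -1 + 3*l/2)
(P(-11, L(2, 4)) + I)**2 = ((-1 + (3/2)*36) - 9)**2 = ((-1 + 54) - 9)**2 = (53 - 9)**2 = 44**2 = 1936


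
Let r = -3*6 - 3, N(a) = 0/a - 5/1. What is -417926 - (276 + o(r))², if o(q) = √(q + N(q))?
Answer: -494076 - 552*I*√26 ≈ -4.9408e+5 - 2814.7*I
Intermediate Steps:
N(a) = -5 (N(a) = 0 - 5*1 = 0 - 5 = -5)
r = -21 (r = -18 - 3 = -21)
o(q) = √(-5 + q) (o(q) = √(q - 5) = √(-5 + q))
-417926 - (276 + o(r))² = -417926 - (276 + √(-5 - 21))² = -417926 - (276 + √(-26))² = -417926 - (276 + I*√26)²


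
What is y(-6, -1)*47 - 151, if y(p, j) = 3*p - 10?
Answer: -1467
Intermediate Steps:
y(p, j) = -10 + 3*p
y(-6, -1)*47 - 151 = (-10 + 3*(-6))*47 - 151 = (-10 - 18)*47 - 151 = -28*47 - 151 = -1316 - 151 = -1467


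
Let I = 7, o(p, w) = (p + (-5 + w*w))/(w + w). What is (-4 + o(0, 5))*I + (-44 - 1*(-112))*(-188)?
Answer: -12798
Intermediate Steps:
o(p, w) = (-5 + p + w**2)/(2*w) (o(p, w) = (p + (-5 + w**2))/((2*w)) = (-5 + p + w**2)*(1/(2*w)) = (-5 + p + w**2)/(2*w))
(-4 + o(0, 5))*I + (-44 - 1*(-112))*(-188) = (-4 + (1/2)*(-5 + 0 + 5**2)/5)*7 + (-44 - 1*(-112))*(-188) = (-4 + (1/2)*(1/5)*(-5 + 0 + 25))*7 + (-44 + 112)*(-188) = (-4 + (1/2)*(1/5)*20)*7 + 68*(-188) = (-4 + 2)*7 - 12784 = -2*7 - 12784 = -14 - 12784 = -12798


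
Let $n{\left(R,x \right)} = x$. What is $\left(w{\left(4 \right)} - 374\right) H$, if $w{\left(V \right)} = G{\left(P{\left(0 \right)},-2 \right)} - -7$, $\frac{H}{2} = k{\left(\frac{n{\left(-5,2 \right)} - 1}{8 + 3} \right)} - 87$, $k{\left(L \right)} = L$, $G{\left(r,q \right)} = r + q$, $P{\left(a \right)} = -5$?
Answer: $65008$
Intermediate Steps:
$G{\left(r,q \right)} = q + r$
$H = - \frac{1912}{11}$ ($H = 2 \left(\frac{2 - 1}{8 + 3} - 87\right) = 2 \left(1 \cdot \frac{1}{11} - 87\right) = 2 \left(\frac{1}{11} - 87\right) = 2 \left(- \frac{956}{11}\right) = - \frac{1912}{11} \approx -173.82$)
$w{\left(V \right)} = 0$ ($w{\left(V \right)} = \left(-2 - 5\right) - -7 = -7 + 7 = 0$)
$\left(w{\left(4 \right)} - 374\right) H = \left(0 - 374\right) \left(- \frac{1912}{11}\right) = \left(-374\right) \left(- \frac{1912}{11}\right) = 65008$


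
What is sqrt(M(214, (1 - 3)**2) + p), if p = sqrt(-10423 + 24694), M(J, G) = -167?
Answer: sqrt(-167 + sqrt(14271)) ≈ 6.8948*I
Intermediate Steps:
p = sqrt(14271) ≈ 119.46
sqrt(M(214, (1 - 3)**2) + p) = sqrt(-167 + sqrt(14271))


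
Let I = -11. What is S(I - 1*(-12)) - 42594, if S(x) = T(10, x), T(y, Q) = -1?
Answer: -42595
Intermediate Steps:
S(x) = -1
S(I - 1*(-12)) - 42594 = -1 - 42594 = -42595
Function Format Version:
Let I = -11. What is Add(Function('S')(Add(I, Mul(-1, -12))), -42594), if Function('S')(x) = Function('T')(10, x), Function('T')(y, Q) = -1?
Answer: -42595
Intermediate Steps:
Function('S')(x) = -1
Add(Function('S')(Add(I, Mul(-1, -12))), -42594) = Add(-1, -42594) = -42595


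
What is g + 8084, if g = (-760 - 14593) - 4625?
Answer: -11894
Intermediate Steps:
g = -19978 (g = -15353 - 4625 = -19978)
g + 8084 = -19978 + 8084 = -11894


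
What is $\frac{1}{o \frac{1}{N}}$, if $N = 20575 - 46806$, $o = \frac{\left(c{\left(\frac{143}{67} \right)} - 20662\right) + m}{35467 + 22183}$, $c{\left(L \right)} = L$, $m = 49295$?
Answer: $- \frac{50659274525}{959277} \approx -52810.0$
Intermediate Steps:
$o = \frac{959277}{1931275}$ ($o = \frac{\left(\frac{143}{67} - 20662\right) + 49295}{35467 + 22183} = \frac{\left(143 \cdot \frac{1}{67} - 20662\right) + 49295}{57650} = \left(\left(\frac{143}{67} - 20662\right) + 49295\right) \frac{1}{57650} = \left(- \frac{1384211}{67} + 49295\right) \frac{1}{57650} = \frac{1918554}{67} \cdot \frac{1}{57650} = \frac{959277}{1931275} \approx 0.49671$)
$N = -26231$
$\frac{1}{o \frac{1}{N}} = \frac{1}{\frac{959277}{1931275} \frac{1}{-26231}} = \frac{1}{\frac{959277}{1931275} \left(- \frac{1}{26231}\right)} = \frac{1}{- \frac{959277}{50659274525}} = - \frac{50659274525}{959277}$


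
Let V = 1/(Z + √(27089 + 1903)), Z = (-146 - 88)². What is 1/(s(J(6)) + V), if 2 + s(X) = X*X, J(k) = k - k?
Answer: -5996326332/11992543153 + 8*√453/11992543153 ≈ -0.50000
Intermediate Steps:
J(k) = 0
Z = 54756 (Z = (-234)² = 54756)
s(X) = -2 + X² (s(X) = -2 + X*X = -2 + X²)
V = 1/(54756 + 8*√453) (V = 1/(54756 + √(27089 + 1903)) = 1/(54756 + √28992) = 1/(54756 + 8*√453) ≈ 1.8206e-5)
1/(s(J(6)) + V) = 1/((-2 + 0²) + (4563/249849212 - √453/374773818)) = 1/((-2 + 0) + (4563/249849212 - √453/374773818)) = 1/(-2 + (4563/249849212 - √453/374773818)) = 1/(-499693861/249849212 - √453/374773818)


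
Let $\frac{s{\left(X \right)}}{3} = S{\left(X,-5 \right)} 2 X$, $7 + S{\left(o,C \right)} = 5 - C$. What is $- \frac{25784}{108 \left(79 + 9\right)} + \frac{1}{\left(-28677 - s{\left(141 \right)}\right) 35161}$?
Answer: $- \frac{107194110101}{39511822140} \approx -2.713$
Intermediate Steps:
$S{\left(o,C \right)} = -2 - C$ ($S{\left(o,C \right)} = -7 - \left(-5 + C\right) = -2 - C$)
$s{\left(X \right)} = 18 X$ ($s{\left(X \right)} = 3 \left(-2 - -5\right) 2 X = 3 \left(-2 + 5\right) 2 X = 3 \cdot 3 \cdot 2 X = 3 \cdot 6 X = 18 X$)
$- \frac{25784}{108 \left(79 + 9\right)} + \frac{1}{\left(-28677 - s{\left(141 \right)}\right) 35161} = - \frac{25784}{108 \left(79 + 9\right)} + \frac{1}{\left(-28677 - 18 \cdot 141\right) 35161} = - \frac{25784}{108 \cdot 88} + \frac{1}{-28677 - 2538} \cdot \frac{1}{35161} = - \frac{25784}{9504} + \frac{1}{-28677 - 2538} \cdot \frac{1}{35161} = \left(-25784\right) \frac{1}{9504} + \frac{1}{-31215} \cdot \frac{1}{35161} = - \frac{293}{108} - \frac{1}{1097550615} = - \frac{107194110101}{39511822140}$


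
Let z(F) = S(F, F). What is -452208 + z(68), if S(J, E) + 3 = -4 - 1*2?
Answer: -452217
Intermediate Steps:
S(J, E) = -9 (S(J, E) = -3 + (-4 - 1*2) = -3 + (-4 - 2) = -3 - 6 = -9)
z(F) = -9
-452208 + z(68) = -452208 - 9 = -452217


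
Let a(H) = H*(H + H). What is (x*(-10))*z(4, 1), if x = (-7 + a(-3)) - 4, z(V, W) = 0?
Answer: 0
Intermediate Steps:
a(H) = 2*H² (a(H) = H*(2*H) = 2*H²)
x = 7 (x = (-7 + 2*(-3)²) - 4 = (-7 + 2*9) - 4 = (-7 + 18) - 4 = 11 - 4 = 7)
(x*(-10))*z(4, 1) = (7*(-10))*0 = -70*0 = 0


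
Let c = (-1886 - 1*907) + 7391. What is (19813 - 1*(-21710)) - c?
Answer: 36925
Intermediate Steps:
c = 4598 (c = (-1886 - 907) + 7391 = -2793 + 7391 = 4598)
(19813 - 1*(-21710)) - c = (19813 - 1*(-21710)) - 1*4598 = (19813 + 21710) - 4598 = 41523 - 4598 = 36925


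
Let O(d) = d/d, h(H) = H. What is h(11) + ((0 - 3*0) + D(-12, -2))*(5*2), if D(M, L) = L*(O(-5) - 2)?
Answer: 31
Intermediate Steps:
O(d) = 1
D(M, L) = -L (D(M, L) = L*(1 - 2) = L*(-1) = -L)
h(11) + ((0 - 3*0) + D(-12, -2))*(5*2) = 11 + ((0 - 3*0) - 1*(-2))*(5*2) = 11 + ((0 + 0) + 2)*10 = 11 + (0 + 2)*10 = 11 + 2*10 = 11 + 20 = 31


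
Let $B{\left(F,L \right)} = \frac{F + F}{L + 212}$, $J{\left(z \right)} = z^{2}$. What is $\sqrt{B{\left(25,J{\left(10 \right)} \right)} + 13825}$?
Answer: $\frac{5 \sqrt{3364491}}{78} \approx 117.58$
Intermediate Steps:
$B{\left(F,L \right)} = \frac{2 F}{212 + L}$
$\sqrt{B{\left(25,J{\left(10 \right)} \right)} + 13825} = \sqrt{2 \cdot 25 \frac{1}{212 + 10^{2}} + 13825} = \sqrt{2 \cdot 25 \frac{1}{212 + 100} + 13825} = \sqrt{2 \cdot 25 \cdot \frac{1}{312} + 13825} = \sqrt{\frac{25}{156} + 13825} = \sqrt{\frac{2156725}{156}} = \frac{5 \sqrt{3364491}}{78}$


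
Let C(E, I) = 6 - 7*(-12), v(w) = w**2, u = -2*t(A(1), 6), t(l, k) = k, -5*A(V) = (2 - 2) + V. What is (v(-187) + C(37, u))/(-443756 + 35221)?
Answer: -35059/408535 ≈ -0.085816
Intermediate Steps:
A(V) = -V/5 (A(V) = -((2 - 2) + V)/5 = -(0 + V)/5 = -V/5)
u = -12 (u = -2*6 = -12)
C(E, I) = 90 (C(E, I) = 6 + 84 = 90)
(v(-187) + C(37, u))/(-443756 + 35221) = ((-187)**2 + 90)/(-443756 + 35221) = (34969 + 90)/(-408535) = 35059*(-1/408535) = -35059/408535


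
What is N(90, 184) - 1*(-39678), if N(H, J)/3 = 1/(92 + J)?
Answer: 3650377/92 ≈ 39678.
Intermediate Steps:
N(H, J) = 3/(92 + J)
N(90, 184) - 1*(-39678) = 3/(92 + 184) - 1*(-39678) = 3/276 + 39678 = 3*(1/276) + 39678 = 1/92 + 39678 = 3650377/92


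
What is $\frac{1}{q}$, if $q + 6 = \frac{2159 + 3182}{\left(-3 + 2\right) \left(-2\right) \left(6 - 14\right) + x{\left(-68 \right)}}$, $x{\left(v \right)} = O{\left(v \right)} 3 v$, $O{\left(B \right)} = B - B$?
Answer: $- \frac{16}{5437} \approx -0.0029428$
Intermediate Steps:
$O{\left(B \right)} = 0$
$x{\left(v \right)} = 0$ ($x{\left(v \right)} = 0 \cdot 3 v = 0 v = 0$)
$q = - \frac{5437}{16}$ ($q = -6 + \frac{2159 + 3182}{\left(-3 + 2\right) \left(-2\right) \left(6 - 14\right) + 0} = -6 + \frac{5341}{\left(-1\right) \left(-2\right) \left(-8\right) + 0} = -6 + \frac{5341}{2 \left(-8\right) + 0} = -6 + \frac{5341}{-16 + 0} = -6 + \frac{5341}{-16} = -6 + 5341 \left(- \frac{1}{16}\right) = -6 - \frac{5341}{16} = - \frac{5437}{16} \approx -339.81$)
$\frac{1}{q} = \frac{1}{- \frac{5437}{16}} = - \frac{16}{5437}$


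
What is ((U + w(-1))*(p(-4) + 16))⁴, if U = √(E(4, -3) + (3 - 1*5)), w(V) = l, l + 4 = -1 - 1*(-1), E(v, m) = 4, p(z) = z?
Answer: 9372672 - 5971968*√2 ≈ 9.2703e+5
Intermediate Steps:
l = -4 (l = -4 + (-1 - 1*(-1)) = -4 + (-1 + 1) = -4 + 0 = -4)
w(V) = -4
U = √2 (U = √(4 + (3 - 1*5)) = √(4 + (3 - 5)) = √(4 - 2) = √2 ≈ 1.4142)
((U + w(-1))*(p(-4) + 16))⁴ = ((√2 - 4)*(-4 + 16))⁴ = ((-4 + √2)*12)⁴ = (-48 + 12*√2)⁴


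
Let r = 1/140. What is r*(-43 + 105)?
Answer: 31/70 ≈ 0.44286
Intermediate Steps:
r = 1/140 ≈ 0.0071429
r*(-43 + 105) = (-43 + 105)/140 = (1/140)*62 = 31/70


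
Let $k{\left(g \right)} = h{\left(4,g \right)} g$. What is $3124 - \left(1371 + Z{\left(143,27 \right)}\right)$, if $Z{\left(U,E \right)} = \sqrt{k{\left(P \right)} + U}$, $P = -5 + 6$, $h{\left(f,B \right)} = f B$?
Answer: $1753 - 7 \sqrt{3} \approx 1740.9$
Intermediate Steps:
$h{\left(f,B \right)} = B f$
$P = 1$
$k{\left(g \right)} = 4 g^{2}$ ($k{\left(g \right)} = g 4 g = 4 g g = 4 g^{2}$)
$Z{\left(U,E \right)} = \sqrt{4 + U}$ ($Z{\left(U,E \right)} = \sqrt{4 \cdot 1^{2} + U} = \sqrt{4 \cdot 1 + U} = \sqrt{4 + U}$)
$3124 - \left(1371 + Z{\left(143,27 \right)}\right) = 3124 - \left(1371 + \sqrt{4 + 143}\right) = 3124 - \left(1371 + \sqrt{147}\right) = 3124 - \left(1371 + 7 \sqrt{3}\right) = 1753 - 7 \sqrt{3}$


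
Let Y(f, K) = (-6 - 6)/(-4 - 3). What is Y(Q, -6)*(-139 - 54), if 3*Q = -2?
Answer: -2316/7 ≈ -330.86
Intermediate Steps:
Q = -⅔ (Q = (⅓)*(-2) = -⅔ ≈ -0.66667)
Y(f, K) = 12/7 (Y(f, K) = -12/(-7) = -12*(-⅐) = 12/7)
Y(Q, -6)*(-139 - 54) = 12*(-139 - 54)/7 = (12/7)*(-193) = -2316/7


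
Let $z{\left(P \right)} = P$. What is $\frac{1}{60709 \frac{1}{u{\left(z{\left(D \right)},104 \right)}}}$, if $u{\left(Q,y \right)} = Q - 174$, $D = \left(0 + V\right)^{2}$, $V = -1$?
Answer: $- \frac{173}{60709} \approx -0.0028497$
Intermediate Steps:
$D = 1$ ($D = \left(0 - 1\right)^{2} = \left(-1\right)^{2} = 1$)
$u{\left(Q,y \right)} = -174 + Q$
$\frac{1}{60709 \frac{1}{u{\left(z{\left(D \right)},104 \right)}}} = \frac{1}{60709 \frac{1}{-174 + 1}} = \frac{1}{60709 \frac{1}{-173}} = \frac{1}{60709 \left(- \frac{1}{173}\right)} = \frac{1}{- \frac{60709}{173}} = - \frac{173}{60709}$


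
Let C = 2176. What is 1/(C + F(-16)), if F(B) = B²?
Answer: 1/2432 ≈ 0.00041118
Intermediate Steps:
1/(C + F(-16)) = 1/(2176 + (-16)²) = 1/(2176 + 256) = 1/2432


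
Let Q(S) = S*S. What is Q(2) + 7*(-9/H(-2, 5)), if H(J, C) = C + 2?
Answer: -5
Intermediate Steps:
H(J, C) = 2 + C
Q(S) = S²
Q(2) + 7*(-9/H(-2, 5)) = 2² + 7*(-9/(2 + 5)) = 4 + 7*(-9/7) = 4 - 9 = -5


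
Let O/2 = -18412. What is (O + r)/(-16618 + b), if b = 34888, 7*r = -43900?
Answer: -50278/21315 ≈ -2.3588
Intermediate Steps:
r = -43900/7 (r = (1/7)*(-43900) = -43900/7 ≈ -6271.4)
O = -36824 (O = 2*(-18412) = -36824)
(O + r)/(-16618 + b) = (-36824 - 43900/7)/(-16618 + 34888) = -301668/7/18270 = -301668/7*1/18270 = -50278/21315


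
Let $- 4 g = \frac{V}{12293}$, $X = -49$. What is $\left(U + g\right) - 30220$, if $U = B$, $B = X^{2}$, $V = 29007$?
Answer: $- \frac{1367944875}{49172} \approx -27820.0$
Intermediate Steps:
$B = 2401$ ($B = \left(-49\right)^{2} = 2401$)
$g = - \frac{29007}{49172}$ ($g = - \frac{29007 \cdot \frac{1}{12293}}{4} = \left(- \frac{1}{4}\right) \frac{29007}{12293} = - \frac{29007}{49172} \approx -0.58991$)
$U = 2401$
$\left(U + g\right) - 30220 = \left(2401 - \frac{29007}{49172}\right) - 30220 = \frac{118032965}{49172} - 30220 = - \frac{1367944875}{49172}$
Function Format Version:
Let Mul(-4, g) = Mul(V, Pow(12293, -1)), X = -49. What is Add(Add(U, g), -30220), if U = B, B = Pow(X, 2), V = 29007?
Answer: Rational(-1367944875, 49172) ≈ -27820.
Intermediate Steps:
B = 2401 (B = Pow(-49, 2) = 2401)
g = Rational(-29007, 49172) (g = Mul(Rational(-1, 4), Mul(29007, Pow(12293, -1))) = Mul(Rational(-1, 4), Mul(29007, Rational(1, 12293))) = Mul(Rational(-1, 4), Rational(29007, 12293)) = Rational(-29007, 49172) ≈ -0.58991)
U = 2401
Add(Add(U, g), -30220) = Add(Add(2401, Rational(-29007, 49172)), -30220) = Add(Rational(118032965, 49172), -30220) = Rational(-1367944875, 49172)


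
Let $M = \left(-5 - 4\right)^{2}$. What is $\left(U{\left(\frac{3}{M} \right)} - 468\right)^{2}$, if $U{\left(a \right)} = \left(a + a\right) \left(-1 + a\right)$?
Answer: $\frac{116433818176}{531441} \approx 2.1909 \cdot 10^{5}$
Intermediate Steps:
$M = 81$ ($M = \left(-9\right)^{2} = 81$)
$U{\left(a \right)} = 2 a \left(-1 + a\right)$
$\left(U{\left(\frac{3}{M} \right)} - 468\right)^{2} = \left(2 \cdot \frac{3}{81} \left(-1 + \frac{3}{81}\right) - 468\right)^{2} = \left(2 \cdot 3 \cdot \frac{1}{81} \left(-1 + 3 \cdot \frac{1}{81}\right) - 468\right)^{2} = \left(2 \cdot \frac{1}{27} \left(-1 + \frac{1}{27}\right) - 468\right)^{2} = \left(2 \cdot \frac{1}{27} \left(- \frac{26}{27}\right) - 468\right)^{2} = \left(- \frac{52}{729} - 468\right)^{2} = \left(- \frac{341224}{729}\right)^{2} = \frac{116433818176}{531441}$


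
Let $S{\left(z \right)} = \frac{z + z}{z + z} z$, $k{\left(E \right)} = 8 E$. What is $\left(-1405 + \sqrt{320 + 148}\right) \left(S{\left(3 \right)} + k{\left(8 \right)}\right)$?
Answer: $-94135 + 402 \sqrt{13} \approx -92686.0$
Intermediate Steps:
$S{\left(z \right)} = z$ ($S{\left(z \right)} = \frac{2 z}{2 z} z = 2 z \frac{1}{2 z} z = 1 z = z$)
$\left(-1405 + \sqrt{320 + 148}\right) \left(S{\left(3 \right)} + k{\left(8 \right)}\right) = \left(-1405 + \sqrt{320 + 148}\right) \left(3 + 8 \cdot 8\right) = \left(-1405 + \sqrt{468}\right) \left(3 + 64\right) = \left(-1405 + 6 \sqrt{13}\right) 67 = -94135 + 402 \sqrt{13}$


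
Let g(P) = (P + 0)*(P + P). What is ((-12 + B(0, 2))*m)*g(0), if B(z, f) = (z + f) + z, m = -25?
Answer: 0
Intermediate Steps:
B(z, f) = f + 2*z (B(z, f) = (f + z) + z = f + 2*z)
g(P) = 2*P**2 (g(P) = P*(2*P) = 2*P**2)
((-12 + B(0, 2))*m)*g(0) = ((-12 + (2 + 2*0))*(-25))*(2*0**2) = ((-12 + (2 + 0))*(-25))*(2*0) = ((-12 + 2)*(-25))*0 = -10*(-25)*0 = 250*0 = 0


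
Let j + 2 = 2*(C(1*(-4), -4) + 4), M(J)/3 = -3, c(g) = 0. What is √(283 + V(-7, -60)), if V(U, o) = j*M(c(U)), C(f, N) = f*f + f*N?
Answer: I*√347 ≈ 18.628*I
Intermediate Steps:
M(J) = -9 (M(J) = 3*(-3) = -9)
C(f, N) = f² + N*f
j = 70 (j = -2 + 2*((1*(-4))*(-4 + 1*(-4)) + 4) = -2 + 2*(-4*(-4 - 4) + 4) = -2 + 2*(-4*(-8) + 4) = -2 + 2*(32 + 4) = -2 + 2*36 = -2 + 72 = 70)
V(U, o) = -630 (V(U, o) = 70*(-9) = -630)
√(283 + V(-7, -60)) = √(283 - 630) = √(-347) = I*√347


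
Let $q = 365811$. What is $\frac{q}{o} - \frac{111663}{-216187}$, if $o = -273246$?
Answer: $- \frac{16190704853}{19690744334} \approx -0.82225$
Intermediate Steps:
$\frac{q}{o} - \frac{111663}{-216187} = \frac{365811}{-273246} - \frac{111663}{-216187} = 365811 \left(- \frac{1}{273246}\right) - - \frac{111663}{216187} = - \frac{121937}{91082} + \frac{111663}{216187} = - \frac{16190704853}{19690744334}$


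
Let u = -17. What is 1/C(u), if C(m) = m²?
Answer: 1/289 ≈ 0.0034602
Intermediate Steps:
1/C(u) = 1/((-17)²) = 1/289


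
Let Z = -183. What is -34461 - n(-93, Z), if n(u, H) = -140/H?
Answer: -6306503/183 ≈ -34462.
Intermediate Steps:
-34461 - n(-93, Z) = -34461 - (-140)/(-183) = -34461 - (-140)*(-1)/183 = -34461 - 1*140/183 = -34461 - 140/183 = -6306503/183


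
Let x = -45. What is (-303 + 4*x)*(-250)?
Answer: 120750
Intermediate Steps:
(-303 + 4*x)*(-250) = (-303 + 4*(-45))*(-250) = (-303 - 180)*(-250) = -483*(-250) = 120750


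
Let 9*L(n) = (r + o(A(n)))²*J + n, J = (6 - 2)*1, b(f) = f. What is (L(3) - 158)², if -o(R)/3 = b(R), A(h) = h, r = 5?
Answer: 1836025/81 ≈ 22667.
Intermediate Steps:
o(R) = -3*R
J = 4 (J = 4*1 = 4)
L(n) = n/9 + 4*(5 - 3*n)²/9 (L(n) = ((5 - 3*n)²*4 + n)/9 = (4*(5 - 3*n)² + n)/9 = (n + 4*(5 - 3*n)²)/9 = n/9 + 4*(5 - 3*n)²/9)
(L(3) - 158)² = (((⅑)*3 + 4*(-5 + 3*3)²/9) - 158)² = ((⅓ + 4*(-5 + 9)²/9) - 158)² = ((⅓ + (4/9)*4²) - 158)² = ((⅓ + (4/9)*16) - 158)² = ((⅓ + 64/9) - 158)² = (67/9 - 158)² = (-1355/9)² = 1836025/81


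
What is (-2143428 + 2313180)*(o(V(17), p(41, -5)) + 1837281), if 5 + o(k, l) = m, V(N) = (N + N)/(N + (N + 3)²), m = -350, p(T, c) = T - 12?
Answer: 311821862352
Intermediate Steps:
p(T, c) = -12 + T
V(N) = 2*N/(N + (3 + N)²) (V(N) = (2*N)/(N + (3 + N)²) = 2*N/(N + (3 + N)²))
o(k, l) = -355 (o(k, l) = -5 - 350 = -355)
(-2143428 + 2313180)*(o(V(17), p(41, -5)) + 1837281) = (-2143428 + 2313180)*(-355 + 1837281) = 169752*1836926 = 311821862352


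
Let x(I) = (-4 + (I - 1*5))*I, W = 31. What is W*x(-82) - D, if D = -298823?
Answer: 530145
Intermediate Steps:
x(I) = I*(-9 + I) (x(I) = (-4 + (I - 5))*I = (-4 + (-5 + I))*I = (-9 + I)*I = I*(-9 + I))
W*x(-82) - D = 31*(-82*(-9 - 82)) - 1*(-298823) = 31*(-82*(-91)) + 298823 = 31*7462 + 298823 = 231322 + 298823 = 530145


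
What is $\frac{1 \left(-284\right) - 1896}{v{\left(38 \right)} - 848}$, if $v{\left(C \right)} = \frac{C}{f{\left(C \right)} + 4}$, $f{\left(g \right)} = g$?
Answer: $\frac{45780}{17789} \approx 2.5735$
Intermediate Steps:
$v{\left(C \right)} = \frac{C}{4 + C}$ ($v{\left(C \right)} = \frac{C}{C + 4} = \frac{C}{4 + C}$)
$\frac{1 \left(-284\right) - 1896}{v{\left(38 \right)} - 848} = \frac{1 \left(-284\right) - 1896}{\frac{38}{4 + 38} - 848} = \frac{-284 - 1896}{\frac{38}{42} - 848} = - \frac{2180}{38 \cdot \frac{1}{42} - 848} = - \frac{2180}{\frac{19}{21} - 848} = - \frac{2180}{- \frac{17789}{21}} = \left(-2180\right) \left(- \frac{21}{17789}\right) = \frac{45780}{17789}$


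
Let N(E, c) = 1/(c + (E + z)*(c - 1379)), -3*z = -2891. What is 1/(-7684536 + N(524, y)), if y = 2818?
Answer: -6430711/49417030185093 ≈ -1.3013e-7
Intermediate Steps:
z = 2891/3 (z = -1/3*(-2891) = 2891/3 ≈ 963.67)
N(E, c) = 1/(c + (-1379 + c)*(2891/3 + E)) (N(E, c) = 1/(c + (E + 2891/3)*(c - 1379)) = 1/(c + (2891/3 + E)*(-1379 + c)) = 1/(c + (-1379 + c)*(2891/3 + E)))
1/(-7684536 + N(524, y)) = 1/(-7684536 + 3/(-3986689 - 4137*524 + 2894*2818 + 3*524*2818)) = 1/(-7684536 + 3/(-3986689 - 2167788 + 8155292 + 4429896)) = 1/(-7684536 + 3/6430711) = 1/(-49417030185093/6430711) = -6430711/49417030185093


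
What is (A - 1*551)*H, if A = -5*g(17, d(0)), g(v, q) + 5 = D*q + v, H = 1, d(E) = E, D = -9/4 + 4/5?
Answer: -611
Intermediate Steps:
D = -29/20 (D = -9*1/4 + 4*(1/5) = -9/4 + 4/5 = -29/20 ≈ -1.4500)
g(v, q) = -5 + v - 29*q/20 (g(v, q) = -5 + (-29*q/20 + v) = -5 + (v - 29*q/20) = -5 + v - 29*q/20)
A = -60 (A = -5*(-5 + 17 - 29/20*0) = -5*(-5 + 17 + 0) = -5*12 = -60)
(A - 1*551)*H = (-60 - 1*551)*1 = (-60 - 551)*1 = -611*1 = -611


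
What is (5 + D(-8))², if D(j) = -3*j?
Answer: 841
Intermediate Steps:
(5 + D(-8))² = (5 - 3*(-8))² = (5 + 24)² = 29² = 841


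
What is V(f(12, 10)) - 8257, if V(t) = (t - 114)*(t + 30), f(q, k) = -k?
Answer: -10737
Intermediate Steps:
V(t) = (-114 + t)*(30 + t)
V(f(12, 10)) - 8257 = (-3420 + (-1*10)² - (-84)*10) - 8257 = (-3420 + (-10)² - 84*(-10)) - 8257 = (-3420 + 100 + 840) - 8257 = -2480 - 8257 = -10737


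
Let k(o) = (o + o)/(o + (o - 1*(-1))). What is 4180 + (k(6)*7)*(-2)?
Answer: 54172/13 ≈ 4167.1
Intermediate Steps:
k(o) = 2*o/(1 + 2*o) (k(o) = (2*o)/(o + (o + 1)) = (2*o)/(o + (1 + o)) = (2*o)/(1 + 2*o) = 2*o/(1 + 2*o))
4180 + (k(6)*7)*(-2) = 4180 + ((2*6/(1 + 2*6))*7)*(-2) = 4180 + ((2*6/(1 + 12))*7)*(-2) = 4180 + ((2*6/13)*7)*(-2) = 4180 + ((2*6*(1/13))*7)*(-2) = 4180 + ((12/13)*7)*(-2) = 4180 + (84/13)*(-2) = 4180 - 168/13 = 54172/13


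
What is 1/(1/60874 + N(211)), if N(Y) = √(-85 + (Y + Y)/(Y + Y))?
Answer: 60874/311274085585 - 7411287752*I*√21/311274085585 ≈ 1.9556e-7 - 0.10911*I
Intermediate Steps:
N(Y) = 2*I*√21 (N(Y) = √(-85 + (2*Y)/((2*Y))) = √(-85 + (2*Y)*(1/(2*Y))) = √(-85 + 1) = √(-84) = 2*I*√21)
1/(1/60874 + N(211)) = 1/(1/60874 + 2*I*√21)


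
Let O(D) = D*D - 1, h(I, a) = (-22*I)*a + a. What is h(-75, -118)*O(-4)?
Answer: -2922270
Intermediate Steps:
h(I, a) = a - 22*I*a (h(I, a) = -22*I*a + a = a - 22*I*a)
O(D) = -1 + D**2 (O(D) = D**2 - 1 = -1 + D**2)
h(-75, -118)*O(-4) = (-118*(1 - 22*(-75)))*(-1 + (-4)**2) = (-118*(1 + 1650))*(-1 + 16) = -118*1651*15 = -194818*15 = -2922270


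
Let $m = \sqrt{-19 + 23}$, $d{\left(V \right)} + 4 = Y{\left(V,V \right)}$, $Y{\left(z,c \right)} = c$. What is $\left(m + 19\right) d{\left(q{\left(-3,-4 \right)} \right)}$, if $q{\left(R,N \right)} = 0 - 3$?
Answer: $-147$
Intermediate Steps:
$q{\left(R,N \right)} = -3$ ($q{\left(R,N \right)} = 0 - 3 = -3$)
$d{\left(V \right)} = -4 + V$
$m = 2$ ($m = \sqrt{4} = 2$)
$\left(m + 19\right) d{\left(q{\left(-3,-4 \right)} \right)} = \left(2 + 19\right) \left(-4 - 3\right) = 21 \left(-7\right) = -147$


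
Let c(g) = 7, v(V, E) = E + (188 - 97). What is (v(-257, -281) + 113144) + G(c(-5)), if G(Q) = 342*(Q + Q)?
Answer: 117742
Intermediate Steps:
v(V, E) = 91 + E (v(V, E) = E + 91 = 91 + E)
G(Q) = 684*Q (G(Q) = 342*(2*Q) = 684*Q)
(v(-257, -281) + 113144) + G(c(-5)) = ((91 - 281) + 113144) + 684*7 = (-190 + 113144) + 4788 = 112954 + 4788 = 117742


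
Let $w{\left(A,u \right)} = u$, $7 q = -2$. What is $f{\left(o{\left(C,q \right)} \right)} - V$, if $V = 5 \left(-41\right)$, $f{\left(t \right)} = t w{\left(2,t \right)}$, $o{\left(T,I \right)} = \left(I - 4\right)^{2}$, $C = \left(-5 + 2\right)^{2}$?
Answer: $\frac{1302205}{2401} \approx 542.36$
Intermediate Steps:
$q = - \frac{2}{7}$ ($q = \frac{1}{7} \left(-2\right) = - \frac{2}{7} \approx -0.28571$)
$C = 9$ ($C = \left(-3\right)^{2} = 9$)
$o{\left(T,I \right)} = \left(-4 + I\right)^{2}$
$f{\left(t \right)} = t^{2}$ ($f{\left(t \right)} = t t = t^{2}$)
$V = -205$
$f{\left(o{\left(C,q \right)} \right)} - V = \left(\left(-4 - \frac{2}{7}\right)^{2}\right)^{2} - -205 = \left(\left(- \frac{30}{7}\right)^{2}\right)^{2} + 205 = \left(\frac{900}{49}\right)^{2} + 205 = \frac{810000}{2401} + 205 = \frac{1302205}{2401}$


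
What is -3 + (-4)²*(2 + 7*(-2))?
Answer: -195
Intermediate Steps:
-3 + (-4)²*(2 + 7*(-2)) = -3 + 16*(2 - 14) = -3 + 16*(-12) = -3 - 192 = -195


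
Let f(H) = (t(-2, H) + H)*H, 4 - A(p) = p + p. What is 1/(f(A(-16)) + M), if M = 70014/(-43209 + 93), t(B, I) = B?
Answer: 7186/8783995 ≈ 0.00081808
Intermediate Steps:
A(p) = 4 - 2*p (A(p) = 4 - (p + p) = 4 - 2*p)
f(H) = H*(-2 + H) (f(H) = (-2 + H)*H = H*(-2 + H))
M = -11669/7186 (M = 70014/(-43116) = 70014*(-1/43116) = -11669/7186 ≈ -1.6239)
1/(f(A(-16)) + M) = 1/((4 - 2*(-16))*(-2 + (4 - 2*(-16))) - 11669/7186) = 1/((4 + 32)*(-2 + (4 + 32)) - 11669/7186) = 1/(36*(-2 + 36) - 11669/7186) = 1/(36*34 - 11669/7186) = 1/(1224 - 11669/7186) = 1/(8783995/7186) = 7186/8783995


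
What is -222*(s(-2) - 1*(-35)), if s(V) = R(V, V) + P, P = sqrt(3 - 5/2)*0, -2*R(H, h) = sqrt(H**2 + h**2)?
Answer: -7770 + 222*sqrt(2) ≈ -7456.0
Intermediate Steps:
R(H, h) = -sqrt(H**2 + h**2)/2
P = 0 (P = sqrt(3 - 5*1/2)*0 = sqrt(3 - 5/2)*0 = sqrt(1/2)*0 = (sqrt(2)/2)*0 = 0)
s(V) = -sqrt(2)*sqrt(V**2)/2 (s(V) = -sqrt(V**2 + V**2)/2 + 0 = -sqrt(2)*sqrt(V**2)/2 + 0 = -sqrt(2)*sqrt(V**2)/2)
-222*(s(-2) - 1*(-35)) = -222*(-sqrt(2)*sqrt((-2)**2)/2 - 1*(-35)) = -222*(-sqrt(2)*sqrt(4)/2 + 35) = -222*(-1/2*sqrt(2)*2 + 35) = -222*(-sqrt(2) + 35) = -222*(35 - sqrt(2)) = -7770 + 222*sqrt(2)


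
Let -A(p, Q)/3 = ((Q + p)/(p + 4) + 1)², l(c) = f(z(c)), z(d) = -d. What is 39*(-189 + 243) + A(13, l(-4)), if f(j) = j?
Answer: 2094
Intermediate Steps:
l(c) = -c
A(p, Q) = -3*(1 + (Q + p)/(4 + p))² (A(p, Q) = -3*((Q + p)/(p + 4) + 1)² = -3*((Q + p)/(4 + p) + 1)² = -3*(1 + (Q + p)/(4 + p))²)
39*(-189 + 243) + A(13, l(-4)) = 39*(-189 + 243) - 3*(4 - 1*(-4) + 2*13)²/(4 + 13)² = 39*54 - 3*(4 + 4 + 26)²/17² = 2106 - 3*1/289*34² = 2106 - 3*1/289*1156 = 2106 - 12 = 2094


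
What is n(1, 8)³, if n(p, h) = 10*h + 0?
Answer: 512000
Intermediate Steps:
n(p, h) = 10*h
n(1, 8)³ = (10*8)³ = 80³ = 512000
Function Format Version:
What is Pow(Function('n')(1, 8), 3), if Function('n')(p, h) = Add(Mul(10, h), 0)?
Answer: 512000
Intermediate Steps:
Function('n')(p, h) = Mul(10, h)
Pow(Function('n')(1, 8), 3) = Pow(Mul(10, 8), 3) = Pow(80, 3) = 512000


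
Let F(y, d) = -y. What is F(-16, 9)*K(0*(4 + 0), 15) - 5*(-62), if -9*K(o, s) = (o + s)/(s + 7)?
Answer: 10190/33 ≈ 308.79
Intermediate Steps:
K(o, s) = -(o + s)/(9*(7 + s)) (K(o, s) = -(o + s)/(9*(s + 7)) = -(o + s)/(9*(7 + s)))
F(-16, 9)*K(0*(4 + 0), 15) - 5*(-62) = (-1*(-16))*((-0*(4 + 0) - 1*15)/(9*(7 + 15))) - 5*(-62) = 16*((⅑)*(-0*4 - 15)/22) + 310 = 16*((⅑)*(1/22)*(-1*0 - 15)) + 310 = 16*((⅑)*(1/22)*(0 - 15)) + 310 = 16*((⅑)*(1/22)*(-15)) + 310 = 16*(-5/66) + 310 = -40/33 + 310 = 10190/33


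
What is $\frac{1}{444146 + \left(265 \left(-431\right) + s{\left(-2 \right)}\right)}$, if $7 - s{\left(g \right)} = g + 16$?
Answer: $\frac{1}{329924} \approx 3.031 \cdot 10^{-6}$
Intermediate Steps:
$s{\left(g \right)} = -9 - g$ ($s{\left(g \right)} = 7 - \left(g + 16\right) = 7 - \left(16 + g\right) = -9 - g$)
$\frac{1}{444146 + \left(265 \left(-431\right) + s{\left(-2 \right)}\right)} = \frac{1}{444146 + \left(265 \left(-431\right) - 7\right)} = \frac{1}{444146 + \left(-114215 + \left(-9 + 2\right)\right)} = \frac{1}{444146 - 114222} = \frac{1}{329924}$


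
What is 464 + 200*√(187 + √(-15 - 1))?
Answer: 464 + 200*√(187 + 4*I) ≈ 3199.1 + 29.249*I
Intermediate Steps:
464 + 200*√(187 + √(-15 - 1)) = 464 + 200*√(187 + √(-16)) = 464 + 200*√(187 + 4*I)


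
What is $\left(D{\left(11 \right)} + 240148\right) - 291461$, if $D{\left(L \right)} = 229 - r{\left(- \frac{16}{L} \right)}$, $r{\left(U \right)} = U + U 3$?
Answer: $- \frac{561860}{11} \approx -51078.0$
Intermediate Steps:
$r{\left(U \right)} = 4 U$ ($r{\left(U \right)} = U + 3 U = 4 U$)
$D{\left(L \right)} = 229 + \frac{64}{L}$ ($D{\left(L \right)} = 229 - 4 \left(- \frac{16}{L}\right) = 229 - - \frac{64}{L} = 229 + \frac{64}{L}$)
$\left(D{\left(11 \right)} + 240148\right) - 291461 = \left(\left(229 + \frac{64}{11}\right) + 240148\right) - 291461 = \left(\frac{2583}{11} + 240148\right) - 291461 = \frac{2644211}{11} - 291461 = - \frac{561860}{11}$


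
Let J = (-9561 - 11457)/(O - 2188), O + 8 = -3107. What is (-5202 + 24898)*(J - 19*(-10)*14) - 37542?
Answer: 278046267382/5303 ≈ 5.2432e+7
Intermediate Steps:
O = -3115 (O = -8 - 3107 = -3115)
J = 21018/5303 (J = (-9561 - 11457)/(-3115 - 2188) = -21018/(-5303) = -21018*(-1/5303) = 21018/5303 ≈ 3.9634)
(-5202 + 24898)*(J - 19*(-10)*14) - 37542 = (-5202 + 24898)*(21018/5303 - 19*(-10)*14) - 37542 = 19696*(21018/5303 + 190*14) - 37542 = 19696*(21018/5303 + 2660) - 37542 = 19696*(14126998/5303) - 37542 = 278245352608/5303 - 37542 = 278046267382/5303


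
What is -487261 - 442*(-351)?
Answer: -332119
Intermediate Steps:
-487261 - 442*(-351) = -487261 + 155142 = -332119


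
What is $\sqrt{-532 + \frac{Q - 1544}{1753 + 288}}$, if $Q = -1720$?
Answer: $\frac{2 i \sqrt{555701029}}{2041} \approx 23.1 i$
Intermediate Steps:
$\sqrt{-532 + \frac{Q - 1544}{1753 + 288}} = \sqrt{-532 + \frac{-1720 - 1544}{1753 + 288}} = \sqrt{-532 - \frac{3264}{2041}} = \sqrt{- \frac{1089076}{2041}} = \frac{2 i \sqrt{555701029}}{2041}$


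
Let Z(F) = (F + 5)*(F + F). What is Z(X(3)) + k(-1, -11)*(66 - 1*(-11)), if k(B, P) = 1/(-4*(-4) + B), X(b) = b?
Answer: 797/15 ≈ 53.133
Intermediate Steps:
Z(F) = 2*F*(5 + F) (Z(F) = (5 + F)*(2*F) = 2*F*(5 + F))
k(B, P) = 1/(16 + B)
Z(X(3)) + k(-1, -11)*(66 - 1*(-11)) = 2*3*(5 + 3) + (66 - 1*(-11))/(16 - 1) = 2*3*8 + (66 + 11)/15 = 48 + (1/15)*77 = 48 + 77/15 = 797/15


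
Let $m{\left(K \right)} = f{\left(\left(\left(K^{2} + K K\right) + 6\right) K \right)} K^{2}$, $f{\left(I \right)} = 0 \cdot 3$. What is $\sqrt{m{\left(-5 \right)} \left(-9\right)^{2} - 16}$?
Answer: $4 i \approx 4.0 i$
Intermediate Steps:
$f{\left(I \right)} = 0$
$m{\left(K \right)} = 0$ ($m{\left(K \right)} = 0 K^{2} = 0$)
$\sqrt{m{\left(-5 \right)} \left(-9\right)^{2} - 16} = \sqrt{0 \left(-9\right)^{2} - 16} = \sqrt{0 \cdot 81 - 16} = \sqrt{0 - 16} = \sqrt{-16} = 4 i$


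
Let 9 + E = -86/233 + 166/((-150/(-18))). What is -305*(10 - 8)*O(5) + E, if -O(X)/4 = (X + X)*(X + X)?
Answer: 1421361459/5825 ≈ 2.4401e+5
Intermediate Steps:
O(X) = -16*X² (O(X) = -4*(X + X)*(X + X) = -4*2*X*2*X = -16*X²)
E = 61459/5825 (E = -9 + (-86/233 + 166/((-150/(-18)))) = -9 + (-86*1/233 + 166/((-150*(-1/18)))) = -9 + (-86/233 + 166/(25/3)) = -9 + (-86/233 + 166*(3/25)) = -9 + (-86/233 + 498/25) = -9 + 113884/5825 = 61459/5825 ≈ 10.551)
-305*(10 - 8)*O(5) + E = -305*(10 - 8)*(-16*5²) + 61459/5825 = -610*(-16*25) + 61459/5825 = -610*(-400) + 61459/5825 = -305*(-800) + 61459/5825 = 244000 + 61459/5825 = 1421361459/5825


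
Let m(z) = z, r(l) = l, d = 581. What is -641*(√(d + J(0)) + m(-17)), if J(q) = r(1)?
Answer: 10897 - 641*√582 ≈ -4566.9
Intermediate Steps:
J(q) = 1
-641*(√(d + J(0)) + m(-17)) = -641*(√(581 + 1) - 17) = -641*(√582 - 17) = -641*(-17 + √582) = 10897 - 641*√582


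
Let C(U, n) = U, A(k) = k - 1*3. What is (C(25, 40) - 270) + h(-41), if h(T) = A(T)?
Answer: -289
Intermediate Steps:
A(k) = -3 + k (A(k) = k - 3 = -3 + k)
h(T) = -3 + T
(C(25, 40) - 270) + h(-41) = (25 - 270) + (-3 - 41) = -245 - 44 = -289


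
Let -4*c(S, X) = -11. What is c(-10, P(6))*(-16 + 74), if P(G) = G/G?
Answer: 319/2 ≈ 159.50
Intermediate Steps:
P(G) = 1
c(S, X) = 11/4 (c(S, X) = -¼*(-11) = 11/4)
c(-10, P(6))*(-16 + 74) = 11*(-16 + 74)/4 = (11/4)*58 = 319/2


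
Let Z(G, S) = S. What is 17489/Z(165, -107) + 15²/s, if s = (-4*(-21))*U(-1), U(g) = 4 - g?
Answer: -488087/2996 ≈ -162.91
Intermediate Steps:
s = 420 (s = (-4*(-21))*(4 - 1*(-1)) = 84*(4 + 1) = 84*5 = 420)
17489/Z(165, -107) + 15²/s = 17489/(-107) + 15²/420 = 17489*(-1/107) + 225*(1/420) = -17489/107 + 15/28 = -488087/2996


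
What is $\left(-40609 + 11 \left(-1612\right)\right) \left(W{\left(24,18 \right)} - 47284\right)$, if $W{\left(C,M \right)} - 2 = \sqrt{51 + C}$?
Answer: $2758479162 - 291705 \sqrt{3} \approx 2.758 \cdot 10^{9}$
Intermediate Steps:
$W{\left(C,M \right)} = 2 + \sqrt{51 + C}$
$\left(-40609 + 11 \left(-1612\right)\right) \left(W{\left(24,18 \right)} - 47284\right) = \left(-40609 + 11 \left(-1612\right)\right) \left(\left(2 + \sqrt{51 + 24}\right) - 47284\right) = \left(-40609 - 17732\right) \left(\left(2 + \sqrt{75}\right) - 47284\right) = - 58341 \left(\left(2 + 5 \sqrt{3}\right) - 47284\right) = - 58341 \left(-47282 + 5 \sqrt{3}\right) = 2758479162 - 291705 \sqrt{3}$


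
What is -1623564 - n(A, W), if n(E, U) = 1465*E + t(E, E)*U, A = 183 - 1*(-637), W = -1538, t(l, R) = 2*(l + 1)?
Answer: -299468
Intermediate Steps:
t(l, R) = 2 + 2*l (t(l, R) = 2*(1 + l) = 2 + 2*l)
A = 820 (A = 183 + 637 = 820)
n(E, U) = 1465*E + U*(2 + 2*E) (n(E, U) = 1465*E + (2 + 2*E)*U = 1465*E + U*(2 + 2*E))
-1623564 - n(A, W) = -1623564 - (1465*820 + 2*(-1538)*(1 + 820)) = -1623564 - (1201300 + 2*(-1538)*821) = -1623564 - (1201300 - 2525396) = -1623564 - 1*(-1324096) = -1623564 + 1324096 = -299468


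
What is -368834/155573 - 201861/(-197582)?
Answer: -3770076185/2794402226 ≈ -1.3492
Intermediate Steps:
-368834/155573 - 201861/(-197582) = -368834*1/155573 - 201861*(-1/197582) = -368834/155573 + 18351/17962 = -3770076185/2794402226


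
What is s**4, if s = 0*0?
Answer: 0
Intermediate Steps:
s = 0
s**4 = 0**4 = 0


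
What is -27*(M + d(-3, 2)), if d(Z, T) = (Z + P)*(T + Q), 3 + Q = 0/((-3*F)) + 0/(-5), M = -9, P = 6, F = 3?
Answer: 324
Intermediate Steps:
Q = -3 (Q = -3 + (0/((-3*3)) + 0/(-5)) = -3 + (0/(-9) + 0*(-⅕)) = -3 + (0*(-⅑) + 0) = -3 + (0 + 0) = -3 + 0 = -3)
d(Z, T) = (-3 + T)*(6 + Z) (d(Z, T) = (Z + 6)*(T - 3) = (6 + Z)*(-3 + T) = (-3 + T)*(6 + Z))
-27*(M + d(-3, 2)) = -27*(-9 + (-18 - 3*(-3) + 6*2 + 2*(-3))) = -27*(-9 + (-18 + 9 + 12 - 6)) = -27*(-9 - 3) = -27*(-12) = 324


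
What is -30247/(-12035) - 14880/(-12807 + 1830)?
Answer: 5874737/1518485 ≈ 3.8688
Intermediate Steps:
-30247/(-12035) - 14880/(-12807 + 1830) = -30247*(-1/12035) - 14880/(-10977) = 1043/415 - 14880*(-1/10977) = 1043/415 + 4960/3659 = 5874737/1518485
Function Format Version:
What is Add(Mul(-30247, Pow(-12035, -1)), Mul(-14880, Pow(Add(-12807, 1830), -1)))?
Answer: Rational(5874737, 1518485) ≈ 3.8688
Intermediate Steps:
Add(Mul(-30247, Pow(-12035, -1)), Mul(-14880, Pow(Add(-12807, 1830), -1))) = Add(Mul(-30247, Rational(-1, 12035)), Mul(-14880, Pow(-10977, -1))) = Add(Rational(1043, 415), Mul(-14880, Rational(-1, 10977))) = Add(Rational(1043, 415), Rational(4960, 3659)) = Rational(5874737, 1518485)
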